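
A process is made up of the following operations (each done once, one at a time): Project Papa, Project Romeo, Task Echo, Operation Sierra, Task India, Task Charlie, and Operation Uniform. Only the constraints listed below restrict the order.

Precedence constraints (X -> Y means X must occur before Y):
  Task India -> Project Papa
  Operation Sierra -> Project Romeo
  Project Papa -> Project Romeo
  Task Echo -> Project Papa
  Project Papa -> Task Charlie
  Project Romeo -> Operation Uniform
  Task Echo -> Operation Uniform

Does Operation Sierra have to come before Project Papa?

No

Operation Sierra and Project Papa are not related by any chain of constraints.
So Operation Sierra can come before Project Papa or after — it is not forced.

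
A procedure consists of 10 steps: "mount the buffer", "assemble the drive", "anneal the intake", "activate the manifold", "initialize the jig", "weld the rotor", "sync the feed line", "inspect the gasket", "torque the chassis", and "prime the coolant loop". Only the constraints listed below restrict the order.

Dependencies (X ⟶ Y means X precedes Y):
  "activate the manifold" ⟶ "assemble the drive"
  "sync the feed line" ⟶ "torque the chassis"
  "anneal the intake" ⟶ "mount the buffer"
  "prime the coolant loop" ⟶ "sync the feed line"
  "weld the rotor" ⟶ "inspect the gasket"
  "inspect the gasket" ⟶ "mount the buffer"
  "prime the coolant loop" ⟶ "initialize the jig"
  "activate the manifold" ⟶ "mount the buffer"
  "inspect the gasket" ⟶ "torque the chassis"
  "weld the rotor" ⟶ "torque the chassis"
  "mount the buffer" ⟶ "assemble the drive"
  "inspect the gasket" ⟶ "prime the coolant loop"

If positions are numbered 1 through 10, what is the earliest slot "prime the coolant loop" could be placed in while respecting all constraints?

3

The steps that are forced before "prime the coolant loop", directly or transitively, are "weld the rotor", "inspect the gasket". That's 2 steps.
So at minimum 2 steps come before "prime the coolant loop", putting "prime the coolant loop" no earlier than position 3. That position is achievable by scheduling exactly those predecessors first.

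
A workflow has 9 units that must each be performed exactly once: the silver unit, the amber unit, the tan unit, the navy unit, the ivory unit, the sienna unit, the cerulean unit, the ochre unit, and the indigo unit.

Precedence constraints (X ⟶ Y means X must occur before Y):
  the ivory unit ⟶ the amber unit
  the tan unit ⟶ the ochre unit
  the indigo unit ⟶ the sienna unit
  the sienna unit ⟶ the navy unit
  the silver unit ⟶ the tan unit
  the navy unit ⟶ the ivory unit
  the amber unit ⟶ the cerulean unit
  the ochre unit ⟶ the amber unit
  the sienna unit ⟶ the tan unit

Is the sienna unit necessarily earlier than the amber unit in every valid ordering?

Yes

There is a constraint chain the sienna unit → the tan unit → the ochre unit → the amber unit.
Hence the sienna unit necessarily comes before the amber unit.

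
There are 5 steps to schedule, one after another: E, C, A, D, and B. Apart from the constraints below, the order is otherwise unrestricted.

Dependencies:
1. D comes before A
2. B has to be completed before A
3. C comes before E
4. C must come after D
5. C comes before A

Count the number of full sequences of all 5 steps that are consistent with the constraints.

The steps with no prerequisites are D, B; any of them can be placed first.
Counting all ways to extend the partial order to a total order gives 7.

7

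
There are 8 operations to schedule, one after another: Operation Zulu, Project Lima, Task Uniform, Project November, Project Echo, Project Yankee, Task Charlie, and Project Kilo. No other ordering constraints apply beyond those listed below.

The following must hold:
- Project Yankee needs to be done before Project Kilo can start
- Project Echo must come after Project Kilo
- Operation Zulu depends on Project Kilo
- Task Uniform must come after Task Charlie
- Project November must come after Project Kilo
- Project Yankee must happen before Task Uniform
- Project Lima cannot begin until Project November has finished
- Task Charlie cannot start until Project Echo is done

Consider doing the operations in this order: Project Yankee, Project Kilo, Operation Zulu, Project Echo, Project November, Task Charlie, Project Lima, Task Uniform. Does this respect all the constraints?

Every stated constraint is respected: Project Yankee sits at position 1, ahead of Task Uniform at position 8, and each of the other listed pairs likewise has the predecessor earlier in the sequence.

Yes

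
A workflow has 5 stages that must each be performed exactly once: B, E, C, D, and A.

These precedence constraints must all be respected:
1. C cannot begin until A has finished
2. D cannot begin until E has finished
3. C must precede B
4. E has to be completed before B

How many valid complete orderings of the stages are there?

9

2 stages have no prerequisites (E, A), so any of them could come first.
Counting all ways to extend the partial order to a total order gives 9.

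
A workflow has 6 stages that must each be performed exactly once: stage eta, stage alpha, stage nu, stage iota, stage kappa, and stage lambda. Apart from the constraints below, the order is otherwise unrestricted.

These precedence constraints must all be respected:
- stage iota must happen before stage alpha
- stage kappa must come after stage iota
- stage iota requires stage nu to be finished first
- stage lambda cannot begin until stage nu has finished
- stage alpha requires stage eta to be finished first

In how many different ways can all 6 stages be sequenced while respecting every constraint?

2 stages have no prerequisites (stage eta, stage nu), so any of them could come first.
Enumerating by repeatedly choosing an available stage (one whose prerequisites are all placed) gives 33 distinct complete orderings.

33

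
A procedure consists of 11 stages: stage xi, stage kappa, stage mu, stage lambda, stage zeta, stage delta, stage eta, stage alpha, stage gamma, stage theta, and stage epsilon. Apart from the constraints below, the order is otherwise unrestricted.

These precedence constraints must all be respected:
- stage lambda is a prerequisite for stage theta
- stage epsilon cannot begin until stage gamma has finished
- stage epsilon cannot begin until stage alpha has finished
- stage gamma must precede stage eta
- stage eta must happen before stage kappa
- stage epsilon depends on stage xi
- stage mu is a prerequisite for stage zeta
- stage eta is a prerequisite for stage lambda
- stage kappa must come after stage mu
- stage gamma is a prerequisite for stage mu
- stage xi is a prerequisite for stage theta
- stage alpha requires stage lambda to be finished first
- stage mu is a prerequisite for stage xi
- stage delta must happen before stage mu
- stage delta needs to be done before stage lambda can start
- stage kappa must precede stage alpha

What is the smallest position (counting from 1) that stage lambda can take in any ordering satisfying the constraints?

4

Every stage that must precede stage lambda has to come before it. Tracing all chains that end at stage lambda, those stages are: stage delta, stage eta, stage gamma — 3 in total.
With 3 mandatory predecessors, the earliest stage lambda can sit is position 3+1 = 4, and placing just those 3 first achieves it.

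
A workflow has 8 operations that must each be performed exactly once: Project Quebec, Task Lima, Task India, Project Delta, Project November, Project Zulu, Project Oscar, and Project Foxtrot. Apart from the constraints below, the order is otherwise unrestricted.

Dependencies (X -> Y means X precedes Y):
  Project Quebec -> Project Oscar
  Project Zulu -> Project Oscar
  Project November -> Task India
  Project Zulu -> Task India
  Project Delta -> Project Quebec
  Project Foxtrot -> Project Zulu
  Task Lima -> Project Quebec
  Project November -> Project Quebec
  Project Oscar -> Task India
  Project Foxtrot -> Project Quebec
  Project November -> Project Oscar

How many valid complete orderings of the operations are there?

The operations with no prerequisites are Task Lima, Project Delta, Project November, Project Foxtrot; any of them can be placed first.
Counting all ways to extend the partial order to a total order gives 84.

84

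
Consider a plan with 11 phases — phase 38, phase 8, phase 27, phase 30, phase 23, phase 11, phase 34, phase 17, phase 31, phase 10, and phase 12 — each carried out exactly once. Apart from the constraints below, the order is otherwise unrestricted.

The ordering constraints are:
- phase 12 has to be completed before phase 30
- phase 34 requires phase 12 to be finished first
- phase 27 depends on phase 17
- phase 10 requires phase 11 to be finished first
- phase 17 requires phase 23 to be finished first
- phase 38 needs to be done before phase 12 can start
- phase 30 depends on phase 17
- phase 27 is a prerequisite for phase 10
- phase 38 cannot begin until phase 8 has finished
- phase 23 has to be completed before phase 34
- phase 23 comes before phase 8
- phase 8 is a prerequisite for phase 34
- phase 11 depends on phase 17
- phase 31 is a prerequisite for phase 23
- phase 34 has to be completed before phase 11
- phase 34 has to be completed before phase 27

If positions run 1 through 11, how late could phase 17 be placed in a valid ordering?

The phases that are forced after phase 17, directly or by a chain of constraints, are phase 27, phase 30, phase 11, phase 10. That's 4 phases.
With 4 mandatory successors out of 11 phases total, the latest slot for phase 17 is 11−4 = 7, and it's reachable by doing all non-successors before phase 17.

7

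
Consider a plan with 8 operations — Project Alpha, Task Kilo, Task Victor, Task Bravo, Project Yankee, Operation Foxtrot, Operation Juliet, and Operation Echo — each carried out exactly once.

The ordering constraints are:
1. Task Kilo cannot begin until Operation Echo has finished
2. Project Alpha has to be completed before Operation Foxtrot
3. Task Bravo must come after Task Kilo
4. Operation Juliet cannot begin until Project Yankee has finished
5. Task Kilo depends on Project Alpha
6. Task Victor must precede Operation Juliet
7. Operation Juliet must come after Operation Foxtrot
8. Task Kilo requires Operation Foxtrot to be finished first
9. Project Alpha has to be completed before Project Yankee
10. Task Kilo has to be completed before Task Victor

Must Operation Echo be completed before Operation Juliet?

Yes

There is a constraint chain Operation Echo → Task Kilo → Task Victor → Operation Juliet.
So Operation Echo must precede Operation Juliet in any valid ordering.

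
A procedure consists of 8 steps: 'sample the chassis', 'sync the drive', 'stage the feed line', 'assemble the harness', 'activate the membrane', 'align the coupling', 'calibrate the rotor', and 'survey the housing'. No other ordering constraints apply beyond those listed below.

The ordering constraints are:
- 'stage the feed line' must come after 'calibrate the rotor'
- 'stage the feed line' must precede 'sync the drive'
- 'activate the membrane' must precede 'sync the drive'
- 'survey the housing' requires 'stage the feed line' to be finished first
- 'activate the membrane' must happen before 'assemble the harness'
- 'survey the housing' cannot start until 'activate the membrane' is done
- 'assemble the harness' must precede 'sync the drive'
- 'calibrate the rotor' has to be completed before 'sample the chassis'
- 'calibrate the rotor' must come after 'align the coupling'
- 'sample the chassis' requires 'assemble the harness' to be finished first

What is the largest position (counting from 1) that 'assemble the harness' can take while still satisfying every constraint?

6

The steps that are forced after 'assemble the harness', directly or by a chain of constraints, are 'sample the chassis', 'sync the drive'. That's 2 steps.
With 2 mandatory successors out of 8 steps total, the latest slot for 'assemble the harness' is 8−2 = 6, and it's reachable by doing all non-successors before 'assemble the harness'.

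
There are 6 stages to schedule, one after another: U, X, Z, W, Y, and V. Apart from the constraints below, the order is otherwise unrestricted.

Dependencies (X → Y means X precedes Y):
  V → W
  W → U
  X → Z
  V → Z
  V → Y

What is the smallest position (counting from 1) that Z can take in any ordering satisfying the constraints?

Every stage that must precede Z has to come before it. Tracing all chains that end at Z, those stages are: X, V — 2 in total.
With 2 mandatory predecessors, the earliest Z can sit is position 2+1 = 3, and placing just those 2 first achieves it.

3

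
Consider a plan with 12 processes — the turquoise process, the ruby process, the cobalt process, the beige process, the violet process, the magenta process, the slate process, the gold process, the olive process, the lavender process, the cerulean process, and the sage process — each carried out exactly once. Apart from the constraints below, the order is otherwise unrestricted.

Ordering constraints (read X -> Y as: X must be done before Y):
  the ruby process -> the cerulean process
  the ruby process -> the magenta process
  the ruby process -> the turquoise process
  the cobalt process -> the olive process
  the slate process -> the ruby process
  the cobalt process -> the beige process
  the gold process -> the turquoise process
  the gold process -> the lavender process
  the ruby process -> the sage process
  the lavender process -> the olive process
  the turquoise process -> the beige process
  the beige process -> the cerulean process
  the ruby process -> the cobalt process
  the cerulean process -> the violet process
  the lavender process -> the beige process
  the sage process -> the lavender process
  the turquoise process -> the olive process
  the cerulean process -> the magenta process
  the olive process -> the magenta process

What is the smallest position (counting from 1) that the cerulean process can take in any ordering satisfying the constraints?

9

Every process that must precede the cerulean process has to come before it. Tracing all chains that end at the cerulean process, those processes are: the turquoise process, the ruby process, the cobalt process, the beige process, the slate process, the gold process, the lavender process, the sage process — 8 in total.
With 8 mandatory predecessors, the earliest the cerulean process can sit is position 8+1 = 9, and placing just those 8 first achieves it.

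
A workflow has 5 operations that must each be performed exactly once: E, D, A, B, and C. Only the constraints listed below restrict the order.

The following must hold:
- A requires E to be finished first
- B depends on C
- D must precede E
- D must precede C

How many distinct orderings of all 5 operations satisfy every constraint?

6

Only D has no prerequisites, so it must go first.
Systematically extending each partial ordering one operation at a time and counting, there are 6 complete orderings.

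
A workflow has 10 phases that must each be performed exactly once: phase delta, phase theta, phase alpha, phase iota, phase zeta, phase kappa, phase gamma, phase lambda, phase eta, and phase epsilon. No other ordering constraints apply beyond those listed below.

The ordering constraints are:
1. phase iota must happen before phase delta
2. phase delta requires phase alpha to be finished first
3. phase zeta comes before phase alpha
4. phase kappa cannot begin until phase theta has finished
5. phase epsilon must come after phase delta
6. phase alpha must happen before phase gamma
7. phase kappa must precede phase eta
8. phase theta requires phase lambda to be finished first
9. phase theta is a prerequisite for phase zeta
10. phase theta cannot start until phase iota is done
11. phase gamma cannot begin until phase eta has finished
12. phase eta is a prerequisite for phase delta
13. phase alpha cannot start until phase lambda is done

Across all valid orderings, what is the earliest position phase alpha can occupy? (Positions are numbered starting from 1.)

Every phase that must precede phase alpha has to come before it. Tracing all chains that end at phase alpha, those phases are: phase theta, phase iota, phase zeta, phase lambda — 4 in total.
With 4 mandatory predecessors, the earliest phase alpha can sit is position 4+1 = 5, and placing just those 4 first achieves it.

5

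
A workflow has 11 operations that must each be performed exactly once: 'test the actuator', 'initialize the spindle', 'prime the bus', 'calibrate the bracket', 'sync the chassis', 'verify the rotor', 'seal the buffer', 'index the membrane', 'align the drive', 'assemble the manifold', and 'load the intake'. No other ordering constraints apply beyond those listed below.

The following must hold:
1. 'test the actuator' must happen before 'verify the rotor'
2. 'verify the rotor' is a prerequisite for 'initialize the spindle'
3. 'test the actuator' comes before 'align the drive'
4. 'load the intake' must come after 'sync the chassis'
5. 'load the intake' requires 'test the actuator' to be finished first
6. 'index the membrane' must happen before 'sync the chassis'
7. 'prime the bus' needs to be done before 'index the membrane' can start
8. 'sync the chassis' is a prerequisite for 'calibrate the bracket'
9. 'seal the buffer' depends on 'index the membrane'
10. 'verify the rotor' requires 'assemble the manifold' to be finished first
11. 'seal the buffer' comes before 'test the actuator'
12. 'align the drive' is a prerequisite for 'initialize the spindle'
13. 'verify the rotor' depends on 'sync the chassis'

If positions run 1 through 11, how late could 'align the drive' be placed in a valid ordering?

10

The only operation forced after 'align the drive' (directly or by a chain) is 'initialize the spindle'.
With 1 mandatory successor out of 11 operations total, the latest slot for 'align the drive' is 11−1 = 10, and it's reachable by doing all non-successors before 'align the drive'.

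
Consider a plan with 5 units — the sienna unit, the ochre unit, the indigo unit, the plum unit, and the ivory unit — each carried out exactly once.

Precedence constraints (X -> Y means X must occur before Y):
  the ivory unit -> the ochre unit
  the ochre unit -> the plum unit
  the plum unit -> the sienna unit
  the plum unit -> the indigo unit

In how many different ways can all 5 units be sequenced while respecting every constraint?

Only the ivory unit has no prerequisites, so it must go first.
Systematically extending each partial ordering one unit at a time and counting, there are 2 complete orderings.

2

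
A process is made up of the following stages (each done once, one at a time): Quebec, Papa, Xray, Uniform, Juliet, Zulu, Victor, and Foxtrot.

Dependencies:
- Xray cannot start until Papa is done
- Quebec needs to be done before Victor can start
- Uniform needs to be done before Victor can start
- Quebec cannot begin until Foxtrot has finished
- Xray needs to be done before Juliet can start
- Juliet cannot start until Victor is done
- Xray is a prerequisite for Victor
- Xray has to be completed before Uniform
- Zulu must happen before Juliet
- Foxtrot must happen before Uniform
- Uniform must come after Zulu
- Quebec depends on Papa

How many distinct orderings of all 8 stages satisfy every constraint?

3 stages have no prerequisites (Papa, Zulu, Foxtrot), so any of them could come first.
Counting all ways to extend the partial order to a total order gives 37.

37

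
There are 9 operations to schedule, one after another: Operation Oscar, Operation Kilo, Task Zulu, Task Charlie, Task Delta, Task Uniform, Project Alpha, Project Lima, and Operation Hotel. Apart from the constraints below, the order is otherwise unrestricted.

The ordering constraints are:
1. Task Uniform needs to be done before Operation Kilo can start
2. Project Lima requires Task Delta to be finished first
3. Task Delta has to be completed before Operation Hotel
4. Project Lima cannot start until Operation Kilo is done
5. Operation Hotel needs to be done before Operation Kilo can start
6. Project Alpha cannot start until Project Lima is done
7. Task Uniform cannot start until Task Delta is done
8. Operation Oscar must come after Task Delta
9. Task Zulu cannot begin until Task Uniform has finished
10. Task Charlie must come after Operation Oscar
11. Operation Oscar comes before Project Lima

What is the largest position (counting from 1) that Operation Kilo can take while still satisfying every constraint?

The operations that are forced after Operation Kilo, directly or by a chain of constraints, are Project Alpha, Project Lima. That's 2 operations.
So at least 2 operations follow Operation Kilo, putting Operation Kilo no later than position 7. That position is achievable by scheduling everything else first.

7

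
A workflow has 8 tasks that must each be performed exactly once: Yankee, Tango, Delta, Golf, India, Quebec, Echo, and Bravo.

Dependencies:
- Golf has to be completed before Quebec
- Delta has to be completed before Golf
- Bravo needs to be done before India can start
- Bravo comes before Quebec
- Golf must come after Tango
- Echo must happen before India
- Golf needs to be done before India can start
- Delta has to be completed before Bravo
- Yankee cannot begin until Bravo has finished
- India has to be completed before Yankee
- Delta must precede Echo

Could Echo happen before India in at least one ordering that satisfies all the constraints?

Yes

Every valid ordering already has Echo before India (the constraints require it), so in particular at least one does.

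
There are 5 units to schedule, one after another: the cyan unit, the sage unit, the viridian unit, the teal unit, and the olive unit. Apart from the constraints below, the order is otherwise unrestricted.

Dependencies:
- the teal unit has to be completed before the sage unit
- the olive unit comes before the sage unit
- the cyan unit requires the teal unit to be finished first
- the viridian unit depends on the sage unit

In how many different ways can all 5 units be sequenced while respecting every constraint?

2 units have no prerequisites (the teal unit, the olive unit), so any of them could come first.
Systematically extending each partial ordering one unit at a time and counting, there are 7 complete orderings.

7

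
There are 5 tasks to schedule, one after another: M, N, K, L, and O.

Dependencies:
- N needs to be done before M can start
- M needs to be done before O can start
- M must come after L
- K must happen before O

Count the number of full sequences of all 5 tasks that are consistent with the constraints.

8

3 tasks have no prerequisites (N, K, L), so any of them could come first.
Counting all ways to extend the partial order to a total order gives 8.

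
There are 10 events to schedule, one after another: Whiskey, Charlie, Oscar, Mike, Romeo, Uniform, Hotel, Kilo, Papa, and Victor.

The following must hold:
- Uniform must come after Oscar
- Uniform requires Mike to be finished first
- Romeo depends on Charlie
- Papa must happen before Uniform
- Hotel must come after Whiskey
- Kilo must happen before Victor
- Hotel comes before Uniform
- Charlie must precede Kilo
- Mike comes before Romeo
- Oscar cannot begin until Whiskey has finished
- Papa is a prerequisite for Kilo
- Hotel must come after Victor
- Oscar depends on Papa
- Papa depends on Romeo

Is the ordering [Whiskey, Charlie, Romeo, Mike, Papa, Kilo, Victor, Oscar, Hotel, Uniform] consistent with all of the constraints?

No

Here Mike comes after Romeo.
That contradicts the constraint that Mike must precede Romeo.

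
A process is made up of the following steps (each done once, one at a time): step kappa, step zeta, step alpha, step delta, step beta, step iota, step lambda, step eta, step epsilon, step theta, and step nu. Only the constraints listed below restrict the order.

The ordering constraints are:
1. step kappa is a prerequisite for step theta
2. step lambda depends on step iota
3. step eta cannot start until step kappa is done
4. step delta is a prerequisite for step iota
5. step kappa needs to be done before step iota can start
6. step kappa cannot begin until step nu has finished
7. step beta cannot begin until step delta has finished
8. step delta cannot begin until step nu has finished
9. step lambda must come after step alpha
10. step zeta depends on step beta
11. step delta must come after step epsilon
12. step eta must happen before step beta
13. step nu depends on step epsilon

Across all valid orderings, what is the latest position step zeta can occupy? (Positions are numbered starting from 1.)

No constraint forces any step after step zeta, so it can be placed last, in position 11.

11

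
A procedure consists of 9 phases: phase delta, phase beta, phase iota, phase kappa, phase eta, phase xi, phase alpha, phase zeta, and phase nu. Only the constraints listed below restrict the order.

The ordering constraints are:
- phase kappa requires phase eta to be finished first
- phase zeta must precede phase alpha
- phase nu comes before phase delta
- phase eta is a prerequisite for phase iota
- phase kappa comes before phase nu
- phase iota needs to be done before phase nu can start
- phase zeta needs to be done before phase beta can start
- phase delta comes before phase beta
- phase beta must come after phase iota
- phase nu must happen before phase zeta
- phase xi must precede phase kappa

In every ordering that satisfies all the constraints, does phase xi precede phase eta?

No chain of constraints connects phase xi to phase eta in either direction.
A valid ordering placing phase eta before phase xi exists, so the answer is no.

No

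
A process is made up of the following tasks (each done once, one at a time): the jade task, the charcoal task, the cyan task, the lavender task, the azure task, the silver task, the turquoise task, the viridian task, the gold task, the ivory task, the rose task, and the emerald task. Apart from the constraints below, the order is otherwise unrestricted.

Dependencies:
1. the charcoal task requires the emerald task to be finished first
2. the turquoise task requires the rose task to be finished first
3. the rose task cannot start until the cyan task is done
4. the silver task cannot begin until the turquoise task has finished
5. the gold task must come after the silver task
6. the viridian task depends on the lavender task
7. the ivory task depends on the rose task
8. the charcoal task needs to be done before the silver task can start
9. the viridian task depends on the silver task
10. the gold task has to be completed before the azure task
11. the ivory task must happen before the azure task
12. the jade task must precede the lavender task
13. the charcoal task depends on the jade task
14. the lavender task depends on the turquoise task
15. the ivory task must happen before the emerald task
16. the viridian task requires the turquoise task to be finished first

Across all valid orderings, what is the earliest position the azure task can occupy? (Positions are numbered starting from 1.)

Every task that must precede the azure task has to come before it. Tracing all chains that end at the azure task, those tasks are: the jade task, the charcoal task, the cyan task, the silver task, the turquoise task, the gold task, the ivory task, the rose task, the emerald task — 9 in total.
So at minimum 9 tasks come before the azure task, putting the azure task no earlier than position 10. That position is achievable by scheduling exactly those predecessors first.

10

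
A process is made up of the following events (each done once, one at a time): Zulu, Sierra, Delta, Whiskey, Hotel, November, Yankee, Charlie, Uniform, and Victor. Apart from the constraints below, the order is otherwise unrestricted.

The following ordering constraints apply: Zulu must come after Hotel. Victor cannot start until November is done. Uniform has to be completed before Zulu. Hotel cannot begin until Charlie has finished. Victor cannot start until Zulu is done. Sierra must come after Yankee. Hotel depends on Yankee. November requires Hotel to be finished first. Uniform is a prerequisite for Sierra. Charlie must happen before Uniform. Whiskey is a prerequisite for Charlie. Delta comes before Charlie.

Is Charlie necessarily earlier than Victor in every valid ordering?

Yes

Tracing the constraints gives a chain: Charlie → Uniform → Zulu → Victor.
So Charlie must precede Victor in any valid ordering.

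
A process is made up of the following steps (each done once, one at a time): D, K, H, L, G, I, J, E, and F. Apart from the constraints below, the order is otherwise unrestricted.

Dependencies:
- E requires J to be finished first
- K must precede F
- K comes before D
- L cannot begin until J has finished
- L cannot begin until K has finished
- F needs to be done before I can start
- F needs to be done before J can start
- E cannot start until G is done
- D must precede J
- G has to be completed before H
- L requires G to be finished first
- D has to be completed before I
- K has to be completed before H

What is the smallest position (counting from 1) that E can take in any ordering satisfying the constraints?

6

Working backwards through the constraints from E, its full set of required predecessors is D, K, G, J, F — 5 of them.
With 5 mandatory predecessors, the earliest E can sit is position 5+1 = 6, and placing just those 5 first achieves it.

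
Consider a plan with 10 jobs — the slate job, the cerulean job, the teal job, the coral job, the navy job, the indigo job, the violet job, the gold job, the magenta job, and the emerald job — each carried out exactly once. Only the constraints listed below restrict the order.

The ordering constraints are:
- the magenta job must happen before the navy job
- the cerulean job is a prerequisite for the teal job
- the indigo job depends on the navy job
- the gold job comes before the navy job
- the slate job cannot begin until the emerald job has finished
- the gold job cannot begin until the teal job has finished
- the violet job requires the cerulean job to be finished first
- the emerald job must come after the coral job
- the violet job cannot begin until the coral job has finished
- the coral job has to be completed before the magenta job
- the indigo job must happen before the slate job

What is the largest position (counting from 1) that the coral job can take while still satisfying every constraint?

Every job that must follow the coral job has to come after it. Tracing all chains starting from the coral job, those jobs are: the slate job, the navy job, the indigo job, the violet job, the magenta job, the emerald job — 6 in total.
So at least 6 jobs follow the coral job, putting the coral job no later than position 4. That position is achievable by scheduling everything else first.

4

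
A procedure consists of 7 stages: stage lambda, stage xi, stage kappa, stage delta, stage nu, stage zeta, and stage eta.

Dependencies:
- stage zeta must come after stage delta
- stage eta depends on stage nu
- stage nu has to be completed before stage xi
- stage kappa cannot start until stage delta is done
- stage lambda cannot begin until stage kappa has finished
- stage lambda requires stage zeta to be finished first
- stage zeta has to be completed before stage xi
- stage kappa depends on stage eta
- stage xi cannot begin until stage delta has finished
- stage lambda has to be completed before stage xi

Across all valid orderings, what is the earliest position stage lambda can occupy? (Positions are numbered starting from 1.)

6

Working backwards through the constraints from stage lambda, its full set of required predecessors is stage kappa, stage delta, stage nu, stage zeta, stage eta — 5 of them.
With 5 mandatory predecessors, the earliest stage lambda can sit is position 5+1 = 6, and placing just those 5 first achieves it.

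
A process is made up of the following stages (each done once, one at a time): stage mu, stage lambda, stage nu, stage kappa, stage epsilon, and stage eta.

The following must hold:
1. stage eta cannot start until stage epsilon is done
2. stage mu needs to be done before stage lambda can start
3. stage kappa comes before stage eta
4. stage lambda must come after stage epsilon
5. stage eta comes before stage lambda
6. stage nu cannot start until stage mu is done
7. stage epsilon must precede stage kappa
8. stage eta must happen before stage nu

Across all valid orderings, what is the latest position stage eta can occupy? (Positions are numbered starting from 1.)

Every stage that must follow stage eta has to come after it. Tracing all chains starting from stage eta, those stages are: stage lambda, stage nu — 2 in total.
So at least 2 stages follow stage eta, putting stage eta no later than position 4. That position is achievable by scheduling everything else first.

4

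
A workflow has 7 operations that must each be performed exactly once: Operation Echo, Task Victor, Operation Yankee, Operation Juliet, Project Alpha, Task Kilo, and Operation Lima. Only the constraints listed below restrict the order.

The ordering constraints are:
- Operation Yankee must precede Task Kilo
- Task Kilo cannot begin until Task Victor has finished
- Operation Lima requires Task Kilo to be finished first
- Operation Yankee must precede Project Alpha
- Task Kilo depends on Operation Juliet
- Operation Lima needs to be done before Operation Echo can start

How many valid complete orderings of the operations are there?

30

3 operations have no prerequisites (Task Victor, Operation Yankee, Operation Juliet), so any of them could come first.
Enumerating by repeatedly choosing an available operation (one whose prerequisites are all placed) gives 30 distinct complete orderings.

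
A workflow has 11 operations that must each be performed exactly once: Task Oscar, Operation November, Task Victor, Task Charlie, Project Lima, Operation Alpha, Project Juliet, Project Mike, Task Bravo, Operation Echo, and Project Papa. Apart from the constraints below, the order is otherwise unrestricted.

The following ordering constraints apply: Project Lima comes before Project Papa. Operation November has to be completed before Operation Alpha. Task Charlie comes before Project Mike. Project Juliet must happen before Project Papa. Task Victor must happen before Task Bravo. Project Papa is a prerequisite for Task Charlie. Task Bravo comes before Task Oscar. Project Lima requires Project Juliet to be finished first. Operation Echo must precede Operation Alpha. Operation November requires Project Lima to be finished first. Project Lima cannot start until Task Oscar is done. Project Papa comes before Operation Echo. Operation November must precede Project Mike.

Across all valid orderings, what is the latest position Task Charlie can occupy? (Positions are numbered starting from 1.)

10

The only operation forced after Task Charlie (directly or by a chain) is Project Mike.
With 1 mandatory successor out of 11 operations total, the latest slot for Task Charlie is 11−1 = 10, and it's reachable by doing all non-successors before Task Charlie.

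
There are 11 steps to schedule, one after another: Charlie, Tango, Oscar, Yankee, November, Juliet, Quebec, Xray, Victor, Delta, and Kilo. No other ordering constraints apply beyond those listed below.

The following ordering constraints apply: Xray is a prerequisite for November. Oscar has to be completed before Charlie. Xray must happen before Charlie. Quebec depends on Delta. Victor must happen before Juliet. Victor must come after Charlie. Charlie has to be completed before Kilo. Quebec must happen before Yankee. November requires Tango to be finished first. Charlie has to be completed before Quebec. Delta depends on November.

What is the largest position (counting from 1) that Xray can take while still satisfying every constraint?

Every step that must follow Xray has to come after it. Tracing all chains starting from Xray, those steps are: Charlie, Yankee, November, Juliet, Quebec, Victor, Delta, Kilo — 8 in total.
With 8 mandatory successors out of 11 steps total, the latest slot for Xray is 11−8 = 3, and it's reachable by doing all non-successors before Xray.

3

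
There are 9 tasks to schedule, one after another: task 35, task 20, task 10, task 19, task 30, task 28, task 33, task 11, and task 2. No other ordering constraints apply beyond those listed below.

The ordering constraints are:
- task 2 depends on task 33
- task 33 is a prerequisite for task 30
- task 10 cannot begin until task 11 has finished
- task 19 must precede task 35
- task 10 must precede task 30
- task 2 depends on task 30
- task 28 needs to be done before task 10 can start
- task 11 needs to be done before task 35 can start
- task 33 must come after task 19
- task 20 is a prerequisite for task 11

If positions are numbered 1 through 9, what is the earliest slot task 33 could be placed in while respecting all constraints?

2

Working backwards through the constraints from task 33, its only required predecessor is task 19.
So at minimum 1 task comes before task 33, putting task 33 no earlier than position 2. That position is achievable by scheduling exactly that predecessor first.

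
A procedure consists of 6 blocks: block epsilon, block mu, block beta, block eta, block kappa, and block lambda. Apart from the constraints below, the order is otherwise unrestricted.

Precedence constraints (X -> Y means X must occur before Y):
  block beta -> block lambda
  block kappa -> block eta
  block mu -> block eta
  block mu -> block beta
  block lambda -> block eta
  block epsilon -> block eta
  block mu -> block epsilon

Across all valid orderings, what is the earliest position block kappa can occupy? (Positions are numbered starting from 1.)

1

No constraint forces any other block before block kappa, so it can be placed first.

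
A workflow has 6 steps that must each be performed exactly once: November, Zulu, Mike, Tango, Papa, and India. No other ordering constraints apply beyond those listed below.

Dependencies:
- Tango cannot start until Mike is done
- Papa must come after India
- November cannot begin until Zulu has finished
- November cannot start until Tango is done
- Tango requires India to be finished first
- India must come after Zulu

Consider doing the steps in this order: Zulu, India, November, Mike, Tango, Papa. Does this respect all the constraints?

No

The sequence places November ahead of Tango.
That contradicts the constraint that Tango must precede November.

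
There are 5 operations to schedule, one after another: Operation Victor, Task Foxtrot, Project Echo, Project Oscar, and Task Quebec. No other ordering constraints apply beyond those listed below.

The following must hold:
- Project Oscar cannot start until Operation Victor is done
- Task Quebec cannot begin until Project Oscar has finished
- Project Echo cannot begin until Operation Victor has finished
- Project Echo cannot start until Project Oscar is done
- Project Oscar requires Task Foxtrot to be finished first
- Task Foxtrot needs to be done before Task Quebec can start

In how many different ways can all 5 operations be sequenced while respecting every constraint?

4

The operations with no prerequisites are Operation Victor, Task Foxtrot; any of them can be placed first.
Systematically extending each partial ordering one operation at a time and counting, there are 4 complete orderings.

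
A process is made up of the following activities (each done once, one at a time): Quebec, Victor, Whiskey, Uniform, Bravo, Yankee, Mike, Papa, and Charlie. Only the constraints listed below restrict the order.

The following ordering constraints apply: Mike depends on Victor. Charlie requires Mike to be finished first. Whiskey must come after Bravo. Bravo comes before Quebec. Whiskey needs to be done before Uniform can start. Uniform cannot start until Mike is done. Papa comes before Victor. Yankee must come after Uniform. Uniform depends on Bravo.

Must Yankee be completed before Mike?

There is a chain Mike → Uniform → Yankee, which puts Mike before Yankee.
So Yankee never precedes Mike.

No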